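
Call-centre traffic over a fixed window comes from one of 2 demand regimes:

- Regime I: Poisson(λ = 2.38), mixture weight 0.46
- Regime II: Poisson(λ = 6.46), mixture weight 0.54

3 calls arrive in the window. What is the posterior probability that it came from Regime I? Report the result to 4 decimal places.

0.7159

Posterior ∝ prior × likelihood, so P(k | x) ∝ P(Z=k) f_k(x); normalise over all components.
Evaluate each component's likelihood at the observed value:
  f_I = e^(−2.38)·2.38^3/3! = 0.20795
  f_II = e^(−6.46)·6.46^3/3! = 0.0703079
Prior × likelihood for each component:
  P(Z=I)·f_I = 0.46 × 0.20795 = 0.095657
  P(Z=II)·f_II = 0.54 × 0.0703079 = 0.0379663
Normaliser: 0.095657 + 0.0379663 = 0.133623
So the posterior for Regime I is 0.095657 / 0.133623 ≈ 0.7159.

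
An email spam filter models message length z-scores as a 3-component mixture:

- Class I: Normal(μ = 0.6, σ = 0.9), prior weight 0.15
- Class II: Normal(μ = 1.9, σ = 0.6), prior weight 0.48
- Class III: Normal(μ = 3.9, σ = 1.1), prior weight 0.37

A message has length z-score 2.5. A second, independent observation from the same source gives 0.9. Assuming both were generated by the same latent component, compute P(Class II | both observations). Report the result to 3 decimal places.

0.901

Apply Bayes' rule: the posterior for each component is proportional to its prior times its likelihood at x.
Since both observations come from the same component, the likelihood for component k is f_k(x₁)·f_k(x₂).
  f_I = [0.0477406] × [0.419315] = 0.0200183
  f_II = [0.403285] × [0.165795] = 0.0668627
  f_III = [0.161352] × [0.00879777] = 0.00141954
Multiply by the mixture weights:
  P(Z=I)·f_I = 0.15 × 0.0200183 = 0.00300275
  P(Z=II)·f_II = 0.48 × 0.0668627 = 0.0320941
  P(Z=III)·f_III = 0.37 × 0.00141954 = 0.000525229
Denominator: 0.00300275 + 0.0320941 + 0.000525229 = 0.0356221
So the posterior for Class II is 0.0320941 / 0.0356221 ≈ 0.901.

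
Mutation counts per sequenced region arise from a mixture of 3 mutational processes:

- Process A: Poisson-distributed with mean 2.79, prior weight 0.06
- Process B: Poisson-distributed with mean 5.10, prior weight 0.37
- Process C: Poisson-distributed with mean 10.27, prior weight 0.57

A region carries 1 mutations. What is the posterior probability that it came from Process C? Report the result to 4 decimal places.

By Bayes' theorem, P(k | x) = π_k f_k(x) / Σ_j π_j f_j(x).
Evaluate each component's likelihood at the observed value:
  L_A = e^(−2.79)·2.79^1/1! = 0.171365
  L_B = e^(−5.10)·5.10^1/1! = 0.0310934
  L_C = e^(−10.27)·10.27^1/1! = 0.000355931
Multiply by the mixture weights:
  π_A·L_A = 0.06 × 0.171365 = 0.0102819
  π_B·L_B = 0.37 × 0.0310934 = 0.0115046
  π_C·L_C = 0.57 × 0.000355931 = 0.000202881
Denominator: 0.0102819 + 0.0115046 + 0.000202881 = 0.0219894
Responsibility of Process C: 0.000202881 / 0.0219894 ≈ 0.0092

0.0092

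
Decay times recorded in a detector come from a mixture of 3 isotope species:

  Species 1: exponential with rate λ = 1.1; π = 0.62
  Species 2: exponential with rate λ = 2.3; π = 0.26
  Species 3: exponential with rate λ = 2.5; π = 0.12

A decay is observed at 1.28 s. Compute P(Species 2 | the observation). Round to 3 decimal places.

P(component k | x) = π_k·f_k(x) / marginal(x), where marginal(x) = Σ_j π_j·f_j(x).
Exponential densities:
  L_1 = 1.1·e^(−1.1·1.28) = 1.1·e^(−1.4080) = 0.269095
  L_2 = 2.3·e^(−2.3·1.28) = 2.3·e^(−2.9440) = 0.121106
  L_3 = 2.5·e^(−2.5·1.28) = 2.5·e^(−3.2000) = 0.101906
Multiply by the mixture weights:
  π_1·L_1 = 0.62 × 0.269095 = 0.166839
  π_2·L_2 = 0.26 × 0.121106 = 0.0314875
  π_3·L_3 = 0.12 × 0.101906 = 0.0122287
Evidence: 0.166839 + 0.0314875 + 0.0122287 = 0.210555
P(Species 2 | 1.28 s) ≈ 0.150

0.150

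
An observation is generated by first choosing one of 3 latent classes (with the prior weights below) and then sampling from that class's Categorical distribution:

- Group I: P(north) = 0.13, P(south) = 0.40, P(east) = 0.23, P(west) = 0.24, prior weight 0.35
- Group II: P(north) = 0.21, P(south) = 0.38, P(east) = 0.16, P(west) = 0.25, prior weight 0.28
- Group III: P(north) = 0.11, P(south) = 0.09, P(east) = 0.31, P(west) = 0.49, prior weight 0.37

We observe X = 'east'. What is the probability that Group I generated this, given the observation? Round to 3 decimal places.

0.335

P(component k | x) = π_k·f_k(x) / marginal(x), where marginal(x) = Σ_j π_j·f_j(x).
Evaluate each component's likelihood at the observed value:
  L_I = P(east | comp) = 0.23
  L_II = P(east | comp) = 0.16
  L_III = P(east | comp) = 0.31
Unnormalised posteriors:
  π_I·L_I = 0.35 × 0.23 = 0.0805
  π_II·L_II = 0.28 × 0.16 = 0.0448
  π_III·L_III = 0.37 × 0.31 = 0.1147
Denominator: 0.0805 + 0.0448 + 0.1147 = 0.24
Responsibility of Group I: 0.0805 / 0.24 ≈ 0.335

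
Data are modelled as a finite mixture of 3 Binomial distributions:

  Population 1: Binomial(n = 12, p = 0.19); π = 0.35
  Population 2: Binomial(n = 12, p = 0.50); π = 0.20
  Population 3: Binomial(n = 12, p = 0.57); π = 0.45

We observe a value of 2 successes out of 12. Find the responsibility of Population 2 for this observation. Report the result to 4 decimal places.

0.0302

By Bayes' theorem, P(k | x) = P(Z=k) f_k(x) / Σ_j P(Z=j) f_j(x).
Evaluate each component's likelihood at the observed value:
  f_1 = 0.289669
  f_2 = 0.0161133
  f_3 = 0.00463424
Unnormalised posteriors:
  P(Z=1)·f_1 = 0.35 × 0.289669 = 0.101384
  P(Z=2)·f_2 = 0.20 × 0.0161133 = 0.00322266
  P(Z=3)·f_3 = 0.45 × 0.00463424 = 0.00208541
Evidence: 0.101384 + 0.00322266 + 0.00208541 = 0.106692
So the posterior for Population 2 is 0.00322266 / 0.106692 ≈ 0.0302.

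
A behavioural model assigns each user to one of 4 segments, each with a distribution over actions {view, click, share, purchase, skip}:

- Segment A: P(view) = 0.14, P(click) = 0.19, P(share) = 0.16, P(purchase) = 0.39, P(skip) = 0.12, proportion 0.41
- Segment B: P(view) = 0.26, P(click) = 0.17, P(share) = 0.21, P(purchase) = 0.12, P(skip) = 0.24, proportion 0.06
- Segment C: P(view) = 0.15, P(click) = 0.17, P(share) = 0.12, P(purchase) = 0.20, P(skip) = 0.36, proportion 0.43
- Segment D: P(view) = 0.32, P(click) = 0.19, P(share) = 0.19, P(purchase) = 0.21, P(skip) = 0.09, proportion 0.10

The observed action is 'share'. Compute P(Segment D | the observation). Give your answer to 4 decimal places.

0.1277

Apply Bayes' rule: the posterior for each component is proportional to its prior times its likelihood at x.
Component likelihoods at x = 'share':
  p_A = P(share | comp) = 0.16
  p_B = P(share | comp) = 0.21
  p_C = P(share | comp) = 0.12
  p_D = P(share | comp) = 0.19
Prior × likelihood for each component:
  P(Z=A)·p_A = 0.41 × 0.16 = 0.0656
  P(Z=B)·p_B = 0.06 × 0.21 = 0.0126
  P(Z=C)·p_C = 0.43 × 0.12 = 0.0516
  P(Z=D)·p_D = 0.10 × 0.19 = 0.019
Evidence: 0.0656 + 0.0126 + 0.0516 + 0.019 = 0.1488
Responsibility of Segment D: 0.019 / 0.1488 ≈ 0.1277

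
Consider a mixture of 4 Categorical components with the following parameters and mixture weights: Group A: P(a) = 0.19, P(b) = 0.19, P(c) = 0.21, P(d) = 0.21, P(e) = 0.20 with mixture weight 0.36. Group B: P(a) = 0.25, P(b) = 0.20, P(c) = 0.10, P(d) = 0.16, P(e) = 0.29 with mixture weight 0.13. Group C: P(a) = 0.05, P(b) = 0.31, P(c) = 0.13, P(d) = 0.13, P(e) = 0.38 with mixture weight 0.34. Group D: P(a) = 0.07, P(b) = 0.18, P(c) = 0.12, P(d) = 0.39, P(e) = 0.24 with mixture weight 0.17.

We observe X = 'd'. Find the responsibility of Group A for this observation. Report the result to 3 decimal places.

The responsibility of component k is P(Z=k) f_k(x) divided by Σ_j P(Z=j) f_j(x).
Evaluate each component's likelihood at the observed value:
  p_A = P(d | comp) = 0.21
  p_B = P(d | comp) = 0.16
  p_C = P(d | comp) = 0.13
  p_D = P(d | comp) = 0.39
Unnormalised posteriors:
  P(Z=A)·p_A = 0.36 × 0.21 = 0.0756
  P(Z=B)·p_B = 0.13 × 0.16 = 0.0208
  P(Z=C)·p_C = 0.34 × 0.13 = 0.0442
  P(Z=D)·p_D = 0.17 × 0.39 = 0.0663
Marginal: 0.0756 + 0.0208 + 0.0442 + 0.0663 = 0.2069
P(Group A | the observation) = 0.0756 / 0.2069 ≈ 0.365

0.365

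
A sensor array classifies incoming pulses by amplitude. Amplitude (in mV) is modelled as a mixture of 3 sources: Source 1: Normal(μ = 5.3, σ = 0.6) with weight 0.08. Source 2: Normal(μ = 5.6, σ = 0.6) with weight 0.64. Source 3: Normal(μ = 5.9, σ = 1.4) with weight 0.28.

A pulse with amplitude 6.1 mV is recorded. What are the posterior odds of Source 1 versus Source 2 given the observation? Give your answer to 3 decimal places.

0.073

The posterior odds equal the prior odds times the likelihood ratio: (P(Z=i)/P(Z=j))·(f_i(x)/f_j(x)).
Component likelihoods at x = 6.1 mV:
  L_1 = (1/(0.6·√(2π)))·exp(−(6.1−5.3)²/(2·0.6²)) = 0.664904·exp(-0.88889) = 0.27335
  L_2 = (1/(0.6·√(2π)))·exp(−(6.1−5.6)²/(2·0.6²)) = 0.664904·exp(-0.34722) = 0.469853
  L_3 = (1/(1.4·√(2π)))·exp(−(6.1−5.9)²/(2·1.4²)) = 0.284959·exp(-0.01020) = 0.282066
Odds = (0.08/0.64) × (0.27335/0.469853) = 0.125 × 0.581778 ≈ 0.073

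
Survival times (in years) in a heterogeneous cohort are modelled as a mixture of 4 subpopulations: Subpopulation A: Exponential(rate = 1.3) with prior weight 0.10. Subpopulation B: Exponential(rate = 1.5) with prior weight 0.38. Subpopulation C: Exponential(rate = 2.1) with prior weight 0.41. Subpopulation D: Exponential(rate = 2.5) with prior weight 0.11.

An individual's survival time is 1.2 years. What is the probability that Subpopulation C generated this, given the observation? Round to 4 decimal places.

0.3387

P(component k | x) = w_k·f_k(x) / marginal(x), where marginal(x) = Σ_j w_j·f_j(x).
Component likelihoods at x = 1.2 years:
  f_A = 1.3·e^(−1.3·1.2) = 1.3·e^(−1.5600) = 0.273177
  f_B = 1.5·e^(−1.5·1.2) = 1.5·e^(−1.8000) = 0.247948
  f_C = 2.1·e^(−2.1·1.2) = 2.1·e^(−2.5200) = 0.168965
  f_D = 2.5·e^(−2.5·1.2) = 2.5·e^(−3.0000) = 0.124468
Prior × likelihood for each component:
  w_A·f_A = 0.10 × 0.273177 = 0.0273177
  w_B·f_B = 0.38 × 0.247948 = 0.0942204
  w_C·f_C = 0.41 × 0.168965 = 0.0692757
  w_D·f_D = 0.11 × 0.124468 = 0.0136914
Marginal: 0.0273177 + 0.0942204 + 0.0692757 + 0.0136914 = 0.204505
P(Subpopulation C | the observation) ≈ 0.3387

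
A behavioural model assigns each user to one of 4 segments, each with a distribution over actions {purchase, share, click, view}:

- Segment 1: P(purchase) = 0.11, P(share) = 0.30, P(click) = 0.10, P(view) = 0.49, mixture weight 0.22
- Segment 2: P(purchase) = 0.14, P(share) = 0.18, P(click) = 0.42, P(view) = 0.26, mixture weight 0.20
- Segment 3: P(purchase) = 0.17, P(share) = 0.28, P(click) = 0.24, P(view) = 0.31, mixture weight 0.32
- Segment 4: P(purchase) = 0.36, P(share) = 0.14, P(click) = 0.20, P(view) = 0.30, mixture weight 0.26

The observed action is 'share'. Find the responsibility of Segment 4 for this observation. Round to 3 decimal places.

The responsibility of component k is w_k f_k(x) divided by Σ_j w_j f_j(x).
Component likelihoods at x = 'share':
  L_1 = P(share | comp) = 0.30
  L_2 = P(share | comp) = 0.18
  L_3 = P(share | comp) = 0.28
  L_4 = P(share | comp) = 0.14
Unnormalised posteriors:
  w_1·L_1 = 0.22 × 0.3 = 0.066
  w_2·L_2 = 0.20 × 0.18 = 0.036
  w_3·L_3 = 0.32 × 0.28 = 0.0896
  w_4·L_4 = 0.26 × 0.14 = 0.0364
Sum: 0.066 + 0.036 + 0.0896 + 0.0364 = 0.228
So the posterior for Segment 4 is 0.0364 / 0.228 ≈ 0.160.

0.160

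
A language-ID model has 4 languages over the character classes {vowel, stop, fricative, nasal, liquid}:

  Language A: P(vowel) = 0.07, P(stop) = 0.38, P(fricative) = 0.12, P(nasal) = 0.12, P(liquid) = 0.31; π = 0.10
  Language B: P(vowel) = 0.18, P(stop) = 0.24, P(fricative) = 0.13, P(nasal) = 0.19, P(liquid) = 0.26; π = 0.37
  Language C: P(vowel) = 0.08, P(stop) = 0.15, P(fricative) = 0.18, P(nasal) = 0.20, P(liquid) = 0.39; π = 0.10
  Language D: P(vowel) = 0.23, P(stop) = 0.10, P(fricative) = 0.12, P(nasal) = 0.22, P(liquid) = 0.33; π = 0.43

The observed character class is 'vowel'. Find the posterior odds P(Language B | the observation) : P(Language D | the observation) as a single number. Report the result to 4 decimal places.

0.6734

The posterior odds equal the prior odds times the likelihood ratio: (P(Z=i)/P(Z=j))·(f_i(x)/f_j(x)).
Categorical probabilities:
  f_A = P(vowel | comp) = 0.07
  f_B = P(vowel | comp) = 0.18
  f_C = P(vowel | comp) = 0.08
  f_D = P(vowel | comp) = 0.23
Posterior odds = (P(Z=B)·f_B) / (P(Z=D)·f_D) = (0.37·0.18) / (0.43·0.23) = 0.0666 / 0.0989 ≈ 0.6734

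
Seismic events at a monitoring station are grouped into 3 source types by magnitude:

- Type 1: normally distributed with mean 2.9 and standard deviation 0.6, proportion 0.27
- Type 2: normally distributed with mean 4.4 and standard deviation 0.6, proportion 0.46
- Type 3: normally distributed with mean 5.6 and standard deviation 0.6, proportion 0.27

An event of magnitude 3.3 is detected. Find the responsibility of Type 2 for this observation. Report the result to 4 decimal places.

0.2837

P(component k | x) = π_k·f_k(x) / marginal(x), where marginal(x) = Σ_j π_j·f_j(x).
Normal densities:
  f_1 = (1/(0.6·√(2π)))·exp(−(3.3−2.9)²/(2·0.6²)) = 0.664904·exp(-0.22222) = 0.532413
  f_2 = (1/(0.6·√(2π)))·exp(−(3.3−4.4)²/(2·0.6²)) = 0.664904·exp(-1.68056) = 0.123852
  f_3 = (1/(0.6·√(2π)))·exp(−(3.3−5.6)²/(2·0.6²)) = 0.664904·exp(-7.34722) = 0.000428451
Unnormalised posteriors:
  π_1·f_1 = 0.27 × 0.532413 = 0.143752
  π_2·f_2 = 0.46 × 0.123852 = 0.0569719
  π_3·f_3 = 0.27 × 0.000428451 = 0.000115682
Sum: 0.143752 + 0.0569719 + 0.000115682 = 0.200839
Responsibility of Type 2: 0.0569719 / 0.200839 ≈ 0.2837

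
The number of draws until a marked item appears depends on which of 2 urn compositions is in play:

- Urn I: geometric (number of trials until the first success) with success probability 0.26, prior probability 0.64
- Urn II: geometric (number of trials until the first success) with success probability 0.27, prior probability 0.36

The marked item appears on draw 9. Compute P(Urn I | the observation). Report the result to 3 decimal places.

Apply Bayes' rule: the posterior for each component is proportional to its prior times its likelihood at x.
Geometric probabilities:
  f_I = 0.26·(1−0.26)^8 = 0.26·0.0899195 = 0.0233791
  f_II = 0.27·(1−0.27)^8 = 0.27·0.080646 = 0.0217744
Unnormalised posteriors:
  w_I·f_I = 0.64 × 0.0233791 = 0.0149626
  w_II·f_II = 0.36 × 0.0217744 = 0.00783879
Evidence: 0.0149626 + 0.00783879 = 0.0228014
Responsibility of Urn I: 0.0149626 / 0.0228014 ≈ 0.656

0.656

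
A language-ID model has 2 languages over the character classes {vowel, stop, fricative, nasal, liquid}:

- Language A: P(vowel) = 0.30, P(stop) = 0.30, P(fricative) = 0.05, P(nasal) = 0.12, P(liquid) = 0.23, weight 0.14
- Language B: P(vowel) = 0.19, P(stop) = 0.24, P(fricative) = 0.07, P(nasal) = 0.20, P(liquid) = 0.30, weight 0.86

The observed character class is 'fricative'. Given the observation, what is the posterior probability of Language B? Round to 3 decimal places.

Posterior ∝ prior × likelihood, so P(k | x) ∝ P(Z=k) f_k(x); normalise over all components.
Component likelihoods at x = 'fricative':
  f_A = P(fricative | comp) = 0.05
  f_B = P(fricative | comp) = 0.07
Multiply by the mixture weights:
  P(Z=A)·f_A = 0.14 × 0.05 = 0.007
  P(Z=B)·f_B = 0.86 × 0.07 = 0.0602
Evidence: 0.007 + 0.0602 = 0.0672
P(Language B | x) = 0.0602 / 0.0672 ≈ 0.896

0.896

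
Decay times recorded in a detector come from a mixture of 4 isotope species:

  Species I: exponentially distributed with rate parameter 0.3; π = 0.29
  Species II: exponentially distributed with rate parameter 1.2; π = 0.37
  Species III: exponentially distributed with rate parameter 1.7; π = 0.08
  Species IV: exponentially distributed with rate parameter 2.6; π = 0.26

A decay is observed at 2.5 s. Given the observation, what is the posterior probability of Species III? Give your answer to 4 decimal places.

By Bayes' theorem, P(k | x) = w_k f_k(x) / Σ_j w_j f_j(x).
Evaluate each component's likelihood at the observed value:
  p_I = 0.3·e^(−0.3·2.5) = 0.3·e^(−0.7500) = 0.14171
  p_II = 1.2·e^(−1.2·2.5) = 1.2·e^(−3.0000) = 0.0597445
  p_III = 1.7·e^(−1.7·2.5) = 1.7·e^(−4.2500) = 0.0242492
  p_IV = 2.6·e^(−2.6·2.5) = 2.6·e^(−6.5000) = 0.00390894
Multiply by the mixture weights:
  w_I·p_I = 0.29 × 0.14171 = 0.0410959
  w_II·p_II = 0.37 × 0.0597445 = 0.0221055
  w_III·p_III = 0.08 × 0.0242492 = 0.00193994
  w_IV·p_IV = 0.26 × 0.00390894 = 0.00101632
Normaliser: 0.0410959 + 0.0221055 + 0.00193994 + 0.00101632 = 0.0661576
So the posterior for Species III is 0.00193994 / 0.0661576 ≈ 0.0293.

0.0293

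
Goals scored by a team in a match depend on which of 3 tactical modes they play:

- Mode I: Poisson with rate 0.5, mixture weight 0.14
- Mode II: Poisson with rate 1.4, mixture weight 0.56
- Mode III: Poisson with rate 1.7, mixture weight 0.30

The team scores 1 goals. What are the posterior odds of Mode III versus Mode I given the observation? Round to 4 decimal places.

2.1944

Posterior odds = (π_i f_i(x)) / (π_j f_j(x)); the normalising sum cancels.
Component likelihoods at x = 1 goals:
  f_I = e^(−0.5)·0.5^1/1! = 0.303265
  f_II = e^(−1.4)·1.4^1/1! = 0.345236
  f_III = e^(−1.7)·1.7^1/1! = 0.310562
0.0931686 / 0.0424571 ≈ 2.1944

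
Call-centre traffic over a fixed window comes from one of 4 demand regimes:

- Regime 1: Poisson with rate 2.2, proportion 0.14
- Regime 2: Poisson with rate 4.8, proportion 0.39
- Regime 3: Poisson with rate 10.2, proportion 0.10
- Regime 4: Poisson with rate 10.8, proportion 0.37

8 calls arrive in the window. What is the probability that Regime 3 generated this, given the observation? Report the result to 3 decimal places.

0.159

The responsibility of component k is P(Z=k) f_k(x) divided by Σ_j P(Z=j) f_j(x).
Poisson probabilities:
  f_1 = e^(−2.2)·2.2^8/8! = 0.00150804
  f_2 = e^(−4.8)·4.8^8/8! = 0.057517
  f_3 = e^(−10.2)·10.2^8/8! = 0.108013
  f_4 = e^(−10.8)·10.8^8/8! = 0.093646
Prior × likelihood for each component:
  P(Z=1)·f_1 = 0.14 × 0.00150804 = 0.000211126
  P(Z=2)·f_2 = 0.39 × 0.057517 = 0.0224316
  P(Z=3)·f_3 = 0.10 × 0.108013 = 0.0108013
  P(Z=4)·f_4 = 0.37 × 0.093646 = 0.034649
Normaliser: 0.000211126 + 0.0224316 + 0.0108013 + 0.034649 = 0.0680931
So the posterior for Regime 3 is 0.0108013 / 0.0680931 ≈ 0.159.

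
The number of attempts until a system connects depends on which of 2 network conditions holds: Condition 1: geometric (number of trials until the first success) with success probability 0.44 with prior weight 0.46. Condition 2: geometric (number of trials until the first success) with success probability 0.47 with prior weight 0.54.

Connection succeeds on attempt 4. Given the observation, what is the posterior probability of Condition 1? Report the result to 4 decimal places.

0.4847

Posterior ∝ prior × likelihood, so P(k | x) ∝ π_k f_k(x); normalise over all components.
Geometric probabilities:
  p_1 = 0.077271
  p_2 = 0.0699722
Multiply by the mixture weights:
  π_1·p_1 = 0.46 × 0.077271 = 0.0355447
  π_2·p_2 = 0.54 × 0.0699722 = 0.037785
Normaliser: 0.0355447 + 0.037785 = 0.0733297
P(Condition 1 | data) ≈ 0.4847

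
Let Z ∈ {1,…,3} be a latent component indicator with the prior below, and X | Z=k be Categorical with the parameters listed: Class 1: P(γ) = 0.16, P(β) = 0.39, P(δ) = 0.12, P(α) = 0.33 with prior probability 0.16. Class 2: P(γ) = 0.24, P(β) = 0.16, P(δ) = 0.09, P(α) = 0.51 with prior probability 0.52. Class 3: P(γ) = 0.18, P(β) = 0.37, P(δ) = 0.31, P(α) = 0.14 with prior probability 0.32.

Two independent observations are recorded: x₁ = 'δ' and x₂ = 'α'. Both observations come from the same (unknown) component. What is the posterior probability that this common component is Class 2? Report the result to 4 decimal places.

0.5413

The responsibility of component k is π_k f_k(x) divided by Σ_j π_j f_j(x).
Since both observations come from the same component, the likelihood for component k is f_k(x₁)·f_k(x₂).
  f_1 = [0.12] × [0.33] = 0.0396
  f_2 = [0.09] × [0.51] = 0.0459
  f_3 = [0.31] × [0.14] = 0.0434
Multiply by the mixture weights:
  π_1·f_1 = 0.16 × 0.0396 = 0.006336
  π_2·f_2 = 0.52 × 0.0459 = 0.023868
  π_3·f_3 = 0.32 × 0.0434 = 0.013888
Denominator: 0.006336 + 0.023868 + 0.013888 = 0.044092
P(Class 2 | data) = 0.023868 / 0.044092 ≈ 0.5413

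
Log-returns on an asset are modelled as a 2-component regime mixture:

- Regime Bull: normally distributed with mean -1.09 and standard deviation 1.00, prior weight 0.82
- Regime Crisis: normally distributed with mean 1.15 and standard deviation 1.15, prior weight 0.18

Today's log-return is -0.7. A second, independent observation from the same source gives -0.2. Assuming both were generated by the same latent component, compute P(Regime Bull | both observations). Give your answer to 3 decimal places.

0.965

Posterior ∝ prior × likelihood, so P(k | x) ∝ π_k f_k(x); normalise over all components.
Since both observations come from the same component, the likelihood for component k is f_k(x₁)·f_k(x₂).
  L_Bull = [(1/(1.00·√(2π)))·exp(−(-0.7−-1.09)²/(2·1.00²)) = 0.398942·exp(-0.07605) = 0.369728] × [0.268477] = 0.0992635
  L_Crisis = [(1/(1.15·√(2π)))·exp(−(-0.7−1.15)²/(2·1.15²)) = 0.346906·exp(-1.29395) = 0.0951166] × [0.174168] = 0.0165663
Multiply by the mixture weights:
  π_Bull·L_Bull = 0.82 × 0.0992635 = 0.0813961
  π_Crisis·L_Crisis = 0.18 × 0.0165663 = 0.00298193
Normaliser: 0.0813961 + 0.00298193 = 0.084378
P(Regime Bull | data) ≈ 0.965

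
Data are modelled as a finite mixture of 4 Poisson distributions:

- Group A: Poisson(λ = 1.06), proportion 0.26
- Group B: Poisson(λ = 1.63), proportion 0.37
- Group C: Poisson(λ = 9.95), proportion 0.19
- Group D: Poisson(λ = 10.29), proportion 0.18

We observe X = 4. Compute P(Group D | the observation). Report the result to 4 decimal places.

0.0876

Posterior ∝ prior × likelihood, so P(k | x) ∝ w_k f_k(x); normalise over all components.
Component likelihoods at x = 4:
  p_A = 0.0182247
  p_B = 0.0576287
  p_C = 0.0194918
  p_D = 0.0158694
Prior × likelihood for each component:
  w_A·p_A = 0.26 × 0.0182247 = 0.00473842
  w_B·p_B = 0.37 × 0.0576287 = 0.0213226
  w_C·p_C = 0.19 × 0.0194918 = 0.00370343
  w_D·p_D = 0.18 × 0.0158694 = 0.00285649
Denominator: 0.00473842 + 0.0213226 + 0.00370343 + 0.00285649 = 0.032621
So the posterior for Group D is 0.00285649 / 0.032621 ≈ 0.0876.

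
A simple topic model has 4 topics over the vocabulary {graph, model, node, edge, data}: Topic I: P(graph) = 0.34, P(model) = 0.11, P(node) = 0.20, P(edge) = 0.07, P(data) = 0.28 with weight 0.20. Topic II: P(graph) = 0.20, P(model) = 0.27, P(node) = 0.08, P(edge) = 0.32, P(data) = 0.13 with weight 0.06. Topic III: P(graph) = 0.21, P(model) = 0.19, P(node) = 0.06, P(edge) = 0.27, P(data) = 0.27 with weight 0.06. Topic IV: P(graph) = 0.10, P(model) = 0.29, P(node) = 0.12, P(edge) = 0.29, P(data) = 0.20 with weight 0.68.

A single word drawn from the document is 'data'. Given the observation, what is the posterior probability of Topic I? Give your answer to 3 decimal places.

0.259

Posterior ∝ prior × likelihood, so P(k | x) ∝ π_k f_k(x); normalise over all components.
Evaluate each component's likelihood at the observed value:
  p_I = 0.28
  p_II = 0.13
  p_III = 0.27
  p_IV = 0.2
Unnormalised posteriors:
  π_I·p_I = 0.20 × 0.28 = 0.056
  π_II·p_II = 0.06 × 0.13 = 0.0078
  π_III·p_III = 0.06 × 0.27 = 0.0162
  π_IV·p_IV = 0.68 × 0.2 = 0.136
Evidence: 0.056 + 0.0078 + 0.0162 + 0.136 = 0.216
P(Topic I | data) = 0.056 / 0.216 ≈ 0.259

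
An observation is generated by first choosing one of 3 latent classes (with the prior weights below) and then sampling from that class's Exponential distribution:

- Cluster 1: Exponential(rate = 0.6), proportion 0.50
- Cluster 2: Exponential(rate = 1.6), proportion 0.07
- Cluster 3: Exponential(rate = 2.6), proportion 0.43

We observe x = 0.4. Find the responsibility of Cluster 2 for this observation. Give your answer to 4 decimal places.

Apply Bayes' rule: the posterior for each component is proportional to its prior times its likelihood at x.
Component likelihoods at x = 0.4:
  f_1 = 0.6·e^(−0.6·0.4) = 0.6·e^(−0.2400) = 0.471977
  f_2 = 1.6·e^(−1.6·0.4) = 1.6·e^(−0.6400) = 0.843668
  f_3 = 2.6·e^(−2.6·0.4) = 2.6·e^(−1.0400) = 0.918982
Prior × likelihood for each component:
  P(Z=1)·f_1 = 0.50 × 0.471977 = 0.235988
  P(Z=2)·f_2 = 0.07 × 0.843668 = 0.0590568
  P(Z=3)·f_3 = 0.43 × 0.918982 = 0.395162
Denominator: 0.235988 + 0.0590568 + 0.395162 = 0.690207
P(Cluster 2 | the observation) = 0.0590568 / 0.690207 ≈ 0.0856

0.0856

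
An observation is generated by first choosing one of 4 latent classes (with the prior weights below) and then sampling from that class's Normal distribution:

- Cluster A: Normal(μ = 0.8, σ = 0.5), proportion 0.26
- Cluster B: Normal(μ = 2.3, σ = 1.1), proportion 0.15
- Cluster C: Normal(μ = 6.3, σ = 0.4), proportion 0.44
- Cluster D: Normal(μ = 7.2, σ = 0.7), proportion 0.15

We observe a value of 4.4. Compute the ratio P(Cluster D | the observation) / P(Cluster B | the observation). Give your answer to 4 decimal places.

Posterior odds = (w_i f_i(x)) / (w_j f_j(x)); the normalising sum cancels.
Evaluate each component's likelihood at the observed value:
  p_A = 4.41598e-12
  p_B = 0.0586268
  p_C = 1.25738e-05
  p_D = 0.000191186
Posterior odds = (w_D·p_D) / (w_B·p_B) = (0.15·0.000191186) / (0.15·0.0586268) = 2.86779e-05 / 0.00879403 ≈ 0.0033

0.0033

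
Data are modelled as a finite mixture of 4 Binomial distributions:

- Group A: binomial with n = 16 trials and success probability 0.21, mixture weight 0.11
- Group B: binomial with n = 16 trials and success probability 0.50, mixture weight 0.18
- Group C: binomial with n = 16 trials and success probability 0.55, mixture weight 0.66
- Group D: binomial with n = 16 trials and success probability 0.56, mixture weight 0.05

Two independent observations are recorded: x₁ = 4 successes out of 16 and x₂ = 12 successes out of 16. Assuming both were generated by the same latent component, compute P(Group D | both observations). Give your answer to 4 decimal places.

Posterior ∝ prior × likelihood, so P(k | x) ∝ w_k f_k(x); normalise over all components.
Since both observations come from the same component, the likelihood for component k is f_k(x₁)·f_k(x₂).
  f_A = [C(16,4)·0.21^4·0.79^12 = 1820·0.00194481·0.0590915 = 0.209158] × [5.21448e-06] = 1.09065e-06
  f_B = [C(16,4)·0.50^4·0.50^12 = 1820·0.0625·0.000244141 = 0.027771] × [0.027771] = 0.000771228
  f_C = [C(16,4)·0.55^4·0.45^12 = 1820·0.0915063·6.89525e-05 = 0.0114834] × [0.0571839] = 0.000656668
  f_D = [C(16,4)·0.56^4·0.44^12 = 1820·0.098345·5.26541e-05 = 0.00942444] × [0.0648841] = 0.000611497
Multiply by the mixture weights:
  w_A·f_A = 0.11 × 1.09065e-06 = 1.19971e-07
  w_B·f_B = 0.18 × 0.000771228 = 0.000138821
  w_C·f_C = 0.66 × 0.000656668 = 0.000433401
  w_D·f_D = 0.05 × 0.000611497 = 3.05748e-05
Sum: 1.19971e-07 + 0.000138821 + 0.000433401 + 3.05748e-05 = 0.000602917
P(Group D | x) ≈ 0.0507

0.0507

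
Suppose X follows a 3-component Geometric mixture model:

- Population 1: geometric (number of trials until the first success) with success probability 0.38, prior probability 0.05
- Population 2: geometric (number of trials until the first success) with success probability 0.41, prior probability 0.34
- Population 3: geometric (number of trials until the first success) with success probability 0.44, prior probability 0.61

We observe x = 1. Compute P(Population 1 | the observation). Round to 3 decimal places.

0.045

By Bayes' theorem, P(k | x) = π_k f_k(x) / Σ_j π_j f_j(x).
Evaluate each component's likelihood at the observed value:
  p_1 = 0.38·(1−0.38)^0 = 0.38·1 = 0.38
  p_2 = 0.41·(1−0.41)^0 = 0.41·1 = 0.41
  p_3 = 0.44·(1−0.44)^0 = 0.44·1 = 0.44
Weight by the priors:
  π_1·p_1 = 0.05 × 0.38 = 0.019
  π_2·p_2 = 0.34 × 0.41 = 0.1394
  π_3·p_3 = 0.61 × 0.44 = 0.2684
Evidence: 0.019 + 0.1394 + 0.2684 = 0.4268
P(Population 1 | data) ≈ 0.045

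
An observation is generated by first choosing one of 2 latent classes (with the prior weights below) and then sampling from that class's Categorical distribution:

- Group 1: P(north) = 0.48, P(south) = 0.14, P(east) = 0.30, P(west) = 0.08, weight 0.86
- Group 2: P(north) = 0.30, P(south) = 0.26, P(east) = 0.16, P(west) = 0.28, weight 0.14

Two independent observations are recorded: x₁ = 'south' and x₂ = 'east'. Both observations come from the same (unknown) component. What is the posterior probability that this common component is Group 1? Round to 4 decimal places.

The responsibility of component k is π_k f_k(x) divided by Σ_j π_j f_j(x).
Since both observations come from the same component, the likelihood for component k is f_k(x₁)·f_k(x₂).
  p_1 = [P(south | comp) = 0.14] × [0.3] = 0.042
  p_2 = [P(south | comp) = 0.26] × [0.16] = 0.0416
Prior × likelihood for each component:
  π_1·p_1 = 0.86 × 0.042 = 0.03612
  π_2·p_2 = 0.14 × 0.0416 = 0.005824
Sum: 0.03612 + 0.005824 = 0.041944
Responsibility of Group 1: 0.03612 / 0.041944 ≈ 0.8611

0.8611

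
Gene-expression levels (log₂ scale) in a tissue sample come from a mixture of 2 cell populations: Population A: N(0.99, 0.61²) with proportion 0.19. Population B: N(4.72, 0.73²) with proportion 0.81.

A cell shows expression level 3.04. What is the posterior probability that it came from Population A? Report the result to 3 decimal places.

0.014

Apply Bayes' rule: the posterior for each component is proportional to its prior times its likelihood at x.
Normal densities:
  f_A = 0.00230737
  f_B = 0.0386821
Weight by the priors:
  w_A·f_A = 0.19 × 0.00230737 = 0.000438401
  w_B·f_B = 0.81 × 0.0386821 = 0.0313325
Marginal: 0.000438401 + 0.0313325 = 0.0317709
P(Population A | x) = 0.000438401 / 0.0317709 ≈ 0.014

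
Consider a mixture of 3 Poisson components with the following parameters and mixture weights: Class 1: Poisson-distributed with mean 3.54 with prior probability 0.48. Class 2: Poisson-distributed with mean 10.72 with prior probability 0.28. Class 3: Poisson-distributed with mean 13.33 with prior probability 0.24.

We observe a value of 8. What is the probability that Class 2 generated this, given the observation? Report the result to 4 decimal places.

P(component k | x) = π_k·f_k(x) / marginal(x), where marginal(x) = Σ_j π_j·f_j(x).
Poisson probabilities:
  f_1 = e^(−3.54)·3.54^8/8! = 0.0177461
  f_2 = e^(−10.72)·10.72^8/8! = 0.0955875
  f_3 = e^(−13.33)·13.33^8/8! = 0.0401768
Weight by the priors:
  π_1·f_1 = 0.48 × 0.0177461 = 0.00851813
  π_2·f_2 = 0.28 × 0.0955875 = 0.0267645
  π_3·f_3 = 0.24 × 0.0401768 = 0.00964243
Marginal: 0.00851813 + 0.0267645 + 0.00964243 = 0.044925
So the posterior for Class 2 is 0.0267645 / 0.044925 ≈ 0.5958.

0.5958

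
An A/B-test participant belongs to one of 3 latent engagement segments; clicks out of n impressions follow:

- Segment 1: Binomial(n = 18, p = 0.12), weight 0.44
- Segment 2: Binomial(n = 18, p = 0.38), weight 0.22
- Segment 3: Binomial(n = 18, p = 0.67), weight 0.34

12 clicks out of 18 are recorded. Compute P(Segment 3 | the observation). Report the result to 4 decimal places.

0.9694

Apply Bayes' rule: the posterior for each component is proportional to its prior times its likelihood at x.
Component likelihoods at x = 12 clicks out of 18:
  L_1 = C(18,12)·0.12^12·0.88^6 = 18564·8.9161e-12·0.464404 = 7.68675e-08
  L_2 = C(18,12)·0.38^12·0.62^6 = 18564·9.06574e-06·0.0568002 = 0.00955927
  L_3 = C(18,12)·0.67^12·0.33^6 = 18564·0.00818272·0.00129147 = 0.196179
Weight by the priors:
  w_1·L_1 = 0.44 × 7.68675e-08 = 3.38217e-08
  w_2·L_2 = 0.22 × 0.00955927 = 0.00210304
  w_3·L_3 = 0.34 × 0.196179 = 0.0667009
Normaliser: 3.38217e-08 + 0.00210304 + 0.0667009 = 0.068804
P(Segment 3 | x) = 0.0667009 / 0.068804 ≈ 0.9694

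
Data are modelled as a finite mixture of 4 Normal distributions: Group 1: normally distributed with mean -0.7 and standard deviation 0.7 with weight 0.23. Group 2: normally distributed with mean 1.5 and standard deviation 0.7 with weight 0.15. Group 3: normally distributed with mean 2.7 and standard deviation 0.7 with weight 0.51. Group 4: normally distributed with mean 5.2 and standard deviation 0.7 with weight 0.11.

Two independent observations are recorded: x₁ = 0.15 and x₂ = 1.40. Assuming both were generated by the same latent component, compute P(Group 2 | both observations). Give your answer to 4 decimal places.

Posterior ∝ prior × likelihood, so P(k | x) ∝ P(Z=k) f_k(x); normalise over all components.
Since both observations come from the same component, the likelihood for component k is f_k(x₁)·f_k(x₂).
  L_1 = [0.272666] × [0.00633121] = 0.0017263
  L_2 = [0.0887477] × [0.564132] = 0.0500654
  L_3 = [0.000748479] × [0.101596] = 7.60423e-05
  L_4 = [2.84567e-12] × [2.27309e-07] = 6.46845e-19
Unnormalised posteriors:
  P(Z=1)·L_1 = 0.23 × 0.0017263 = 0.00039705
  P(Z=2)·L_2 = 0.15 × 0.0500654 = 0.00750981
  P(Z=3)·L_3 = 0.51 × 7.60423e-05 = 3.87816e-05
  P(Z=4)·L_4 = 0.11 × 6.46845e-19 = 7.1153e-20
Normaliser: 0.00039705 + 0.00750981 + 3.87816e-05 + 7.1153e-20 = 0.00794564
Responsibility of Group 2: 0.00750981 / 0.00794564 ≈ 0.9451

0.9451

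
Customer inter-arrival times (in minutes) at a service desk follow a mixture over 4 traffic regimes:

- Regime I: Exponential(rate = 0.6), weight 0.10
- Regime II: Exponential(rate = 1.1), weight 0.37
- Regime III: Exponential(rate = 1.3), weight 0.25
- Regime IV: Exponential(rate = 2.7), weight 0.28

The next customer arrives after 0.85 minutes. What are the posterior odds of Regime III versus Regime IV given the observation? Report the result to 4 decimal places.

Posterior odds = (w_i f_i(x)) / (w_j f_j(x)); the normalising sum cancels.
Evaluate each component's likelihood at the observed value:
  f_I = 0.6·e^(−0.6·0.85) = 0.6·e^(−0.5100) = 0.360297
  f_II = 1.1·e^(−1.1·0.85) = 1.1·e^(−0.9350) = 0.431844
  f_III = 1.3·e^(−1.3·0.85) = 1.3·e^(−1.1050) = 0.430574
  f_IV = 2.7·e^(−2.7·0.85) = 2.7·e^(−2.2950) = 0.272056
Posterior odds = (w_III·f_III) / (w_IV·f_IV) = (0.25·0.430574) / (0.28·0.272056) = 0.107644 / 0.0761756 ≈ 1.4131

1.4131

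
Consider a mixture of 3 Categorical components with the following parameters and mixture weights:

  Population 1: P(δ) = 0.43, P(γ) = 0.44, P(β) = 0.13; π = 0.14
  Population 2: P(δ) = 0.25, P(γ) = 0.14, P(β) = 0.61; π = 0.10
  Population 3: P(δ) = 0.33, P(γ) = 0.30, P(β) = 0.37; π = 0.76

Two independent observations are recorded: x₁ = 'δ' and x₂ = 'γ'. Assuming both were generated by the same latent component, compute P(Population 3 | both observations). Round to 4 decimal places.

0.7150

Apply Bayes' rule: the posterior for each component is proportional to its prior times its likelihood at x.
Since both observations come from the same component, the likelihood for component k is f_k(x₁)·f_k(x₂).
  L_1 = [0.43] × [0.44] = 0.1892
  L_2 = [0.25] × [0.14] = 0.035
  L_3 = [0.33] × [0.3] = 0.099
Multiply by the mixture weights:
  w_1·L_1 = 0.14 × 0.1892 = 0.026488
  w_2·L_2 = 0.10 × 0.035 = 0.0035
  w_3·L_3 = 0.76 × 0.099 = 0.07524
Sum: 0.026488 + 0.0035 + 0.07524 = 0.105228
Responsibility of Population 3: 0.07524 / 0.105228 ≈ 0.7150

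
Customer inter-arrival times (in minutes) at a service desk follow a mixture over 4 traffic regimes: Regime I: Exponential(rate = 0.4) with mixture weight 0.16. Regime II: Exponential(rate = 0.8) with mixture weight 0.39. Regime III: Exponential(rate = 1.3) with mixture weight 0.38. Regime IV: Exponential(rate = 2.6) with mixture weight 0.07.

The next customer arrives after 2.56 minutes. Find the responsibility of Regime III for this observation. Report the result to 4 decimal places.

By Bayes' theorem, P(k | x) = π_k f_k(x) / Σ_j π_j f_j(x).
Component likelihoods at x = 2.56 minutes:
  p_I = 0.4·e^(−0.4·2.56) = 0.4·e^(−1.0240) = 0.143662
  p_II = 0.8·e^(−0.8·2.56) = 0.8·e^(−2.0480) = 0.103194
  p_III = 1.3·e^(−1.3·2.56) = 1.3·e^(−3.3280) = 0.0466242
  p_IV = 2.6·e^(−2.6·2.56) = 2.6·e^(−6.6560) = 0.00334433
Unnormalised posteriors:
  π_I·p_I = 0.16 × 0.143662 = 0.0229859
  π_II·p_II = 0.39 × 0.103194 = 0.0402457
  π_III·p_III = 0.38 × 0.0466242 = 0.0177172
  π_IV·p_IV = 0.07 × 0.00334433 = 0.000234103
Sum: 0.0229859 + 0.0402457 + 0.0177172 + 0.000234103 = 0.0811829
Responsibility of Regime III: 0.0177172 / 0.0811829 ≈ 0.2182

0.2182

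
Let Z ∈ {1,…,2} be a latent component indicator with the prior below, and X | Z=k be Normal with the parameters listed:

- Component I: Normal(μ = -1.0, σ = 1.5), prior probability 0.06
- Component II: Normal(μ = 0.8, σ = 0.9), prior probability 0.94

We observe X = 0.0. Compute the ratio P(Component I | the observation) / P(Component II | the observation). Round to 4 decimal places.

Since P(k|x) ∝ P(Z=k) f_k(x), the posterior odds are P(Z=i) f_i(x) / (P(Z=j) f_j(x)).
Evaluate each component's likelihood at the observed value:
  L_I = (1/(1.5·√(2π)))·exp(−(0.0−-1.0)²/(2·1.5²)) = 0.265962·exp(-0.22222) = 0.212965
  L_II = (1/(0.9·√(2π)))·exp(−(0.0−0.8)²/(2·0.9²)) = 0.443269·exp(-0.39506) = 0.298603
Odds = (0.06/0.94) × (0.212965/0.298603) = 0.0638298 × 0.713205 ≈ 0.0455

0.0455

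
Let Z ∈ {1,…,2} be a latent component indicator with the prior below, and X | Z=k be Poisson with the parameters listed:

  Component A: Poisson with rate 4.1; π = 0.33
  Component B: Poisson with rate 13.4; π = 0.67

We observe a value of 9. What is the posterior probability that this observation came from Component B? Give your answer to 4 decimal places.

By Bayes' theorem, P(k | x) = π_k f_k(x) / Σ_j π_j f_j(x).
Poisson probabilities:
  f_A = 0.0149515
  f_B = 0.0581613
Multiply by the mixture weights:
  π_A·f_A = 0.33 × 0.0149515 = 0.00493399
  π_B·f_B = 0.67 × 0.0581613 = 0.0389681
Sum: 0.00493399 + 0.0389681 = 0.0439021
So the posterior for Component B is 0.0389681 / 0.0439021 ≈ 0.8876.

0.8876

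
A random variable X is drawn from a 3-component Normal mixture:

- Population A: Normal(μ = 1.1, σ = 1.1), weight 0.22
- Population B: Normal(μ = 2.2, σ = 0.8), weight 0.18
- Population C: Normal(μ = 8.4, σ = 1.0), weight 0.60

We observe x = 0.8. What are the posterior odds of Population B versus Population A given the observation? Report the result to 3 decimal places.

0.253

Only the two components matter; the odds are (P(Z=i) f_i(x)) / (P(Z=j) f_j(x)).
Normal densities:
  p_A = 0.349435
  p_B = 0.107847
  p_C = 1.14416e-13
Odds = (0.18/0.22) × (0.107847/0.349435) = 0.818182 × 0.308632 ≈ 0.253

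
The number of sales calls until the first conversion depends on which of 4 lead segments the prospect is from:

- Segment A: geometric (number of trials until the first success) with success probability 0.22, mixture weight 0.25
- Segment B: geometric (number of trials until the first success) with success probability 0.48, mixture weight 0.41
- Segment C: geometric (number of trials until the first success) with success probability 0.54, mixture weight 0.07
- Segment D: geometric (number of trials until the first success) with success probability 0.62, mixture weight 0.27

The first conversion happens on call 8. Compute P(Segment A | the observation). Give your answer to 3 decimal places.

0.802

Apply Bayes' rule: the posterior for each component is proportional to its prior times its likelihood at x.
Geometric probabilities:
  f_A = 0.22·(1−0.22)^7 = 0.22·0.175656 = 0.0386443
  f_B = 0.48·(1−0.48)^7 = 0.48·0.0102807 = 0.00493474
  f_C = 0.54·(1−0.54)^7 = 0.54·0.00435818 = 0.00235342
  f_D = 0.62·(1−0.62)^7 = 0.62·0.00114416 = 0.000709377
Weight by the priors:
  w_A·f_A = 0.25 × 0.0386443 = 0.00966106
  w_B·f_B = 0.41 × 0.00493474 = 0.00202325
  w_C·f_C = 0.07 × 0.00235342 = 0.000164739
  w_D·f_D = 0.27 × 0.000709377 = 0.000191532
Evidence: 0.00966106 + 0.00202325 + 0.000164739 + 0.000191532 = 0.0120406
P(Segment A | the observation) ≈ 0.802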